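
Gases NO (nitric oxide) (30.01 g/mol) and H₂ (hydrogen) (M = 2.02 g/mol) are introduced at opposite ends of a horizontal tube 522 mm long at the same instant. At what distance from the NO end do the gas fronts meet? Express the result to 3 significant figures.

108 mm

Distances travelled in equal time are proportional to diffusion rates, so d_NO/d_H₂ = √(M_H₂/M_NO) = √(2.02/30.01) = 0.2594.
With d_NO + d_H₂ = 522 mm, d_H₂ = 522/(1 + 0.2594) = 414.5 mm.
d_NO = 522 − 414.5 = 108 mm.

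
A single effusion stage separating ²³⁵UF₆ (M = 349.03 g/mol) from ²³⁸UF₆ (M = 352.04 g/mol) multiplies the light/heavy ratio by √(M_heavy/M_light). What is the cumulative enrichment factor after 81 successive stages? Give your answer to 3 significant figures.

Each stage multiplies the ratio by α = √(352.04/349.03), so after 81 stages the overall factor is α^81 = (352.04/349.03)^(81/2).
= 1.00862^(81/2) = 1.42.

1.42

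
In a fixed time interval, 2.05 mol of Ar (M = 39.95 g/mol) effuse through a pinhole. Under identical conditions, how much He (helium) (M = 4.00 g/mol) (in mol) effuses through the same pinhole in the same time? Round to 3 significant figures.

From Graham's law, rate_He/rate_Ar = √(M_Ar/M_He) = √(39.95/4.00) = √9.988 = 3.160.
So the amount for He is 2.05 × 3.160 = 6.48 mol.

6.48 mol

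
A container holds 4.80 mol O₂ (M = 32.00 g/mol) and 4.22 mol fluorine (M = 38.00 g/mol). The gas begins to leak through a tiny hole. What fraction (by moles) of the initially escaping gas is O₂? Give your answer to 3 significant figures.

The effusion rate of species i is ∝ p_i/√M_i ∝ n_i/√M_i.
Mole fraction of O₂ in the effusate = (n_O₂/√M_O₂) / (n_O₂/√M_O₂ + n_F₂/√M_F₂)
= (4.80/√32.00) / (4.80/√32.00 + 4.22/√38.00) = 0.8485/(0.8485 + 0.6846) = 0.553.

0.553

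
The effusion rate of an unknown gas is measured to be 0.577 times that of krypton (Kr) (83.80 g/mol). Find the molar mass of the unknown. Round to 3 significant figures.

By Graham's law, rate_X/rate_Kr = √(M_Kr/M_X).
0.577 = √(83.80/M_X)
M_X = 83.80 / 0.577² = 83.80 / 0.3329 = 252 g/mol

252 g/mol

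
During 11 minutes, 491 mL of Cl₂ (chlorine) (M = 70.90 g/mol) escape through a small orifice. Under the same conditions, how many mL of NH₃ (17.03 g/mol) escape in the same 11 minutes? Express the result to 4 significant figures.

1002 mL

By Graham's law, rate_NH₃/rate_Cl₂ = √(M_Cl₂/M_NH₃) = √(70.90/17.03) = √4.163 = 2.040.
So the volume for NH₃ is 491 × 2.040 = 1002 mL.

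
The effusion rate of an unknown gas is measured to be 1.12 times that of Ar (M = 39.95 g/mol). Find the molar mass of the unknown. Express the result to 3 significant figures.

31.8 g/mol

Using Graham's law: rate_X/rate_Ar = √(M_Ar/M_X).
1.12 = √(39.95/M_X)
M_X = 39.95 / 1.12² = 39.95 / 1.254 = 31.8 g/mol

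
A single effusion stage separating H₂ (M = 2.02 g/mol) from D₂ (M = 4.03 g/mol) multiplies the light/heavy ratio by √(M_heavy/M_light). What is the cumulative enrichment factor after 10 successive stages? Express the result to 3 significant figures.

31.6

Each stage multiplies the ratio by α = √(4.03/2.02), so after 10 stages the overall factor is α^10 = (4.03/2.02)^(10/2).
= 1.99505^5 = 31.6.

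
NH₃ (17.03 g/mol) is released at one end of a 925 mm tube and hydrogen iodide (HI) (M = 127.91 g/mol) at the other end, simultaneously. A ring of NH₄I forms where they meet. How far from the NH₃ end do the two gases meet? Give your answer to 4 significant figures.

The fronts meet when d_NH₃ + d_HI = L with d_NH₃/d_HI = √(M_HI/M_NH₃) (Graham's law). Here √(M_HI/M_NH₃) = √(127.91/17.03) = 2.741.
With d_NH₃ + d_HI = 925 mm, d_HI = 925/(1 + 2.741) = 247.3 mm.
d_NH₃ = 925 − 247.3 = 677.7 mm.

677.7 mm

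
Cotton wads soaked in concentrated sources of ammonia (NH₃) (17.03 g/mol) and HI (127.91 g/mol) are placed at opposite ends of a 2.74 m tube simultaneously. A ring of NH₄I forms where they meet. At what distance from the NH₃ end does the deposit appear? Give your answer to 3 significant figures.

Graham's law gives d_NH₃/d_HI = rate_NH₃/rate_HI = √(M_HI/M_NH₃) = √(127.91/17.03) = 2.741.
With d_NH₃ + d_HI = 2.74 m, d_HI = 2.74/(1 + 2.741) = 0.7325 m.
d_NH₃ = 2.74 − 0.7325 = 2.01 m.

2.01 m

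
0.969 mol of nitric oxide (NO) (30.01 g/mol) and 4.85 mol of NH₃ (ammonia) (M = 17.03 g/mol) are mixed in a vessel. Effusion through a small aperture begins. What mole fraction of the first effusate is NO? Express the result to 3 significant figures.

The effusion rate of species i is ∝ p_i/√M_i ∝ n_i/√M_i.
Mole fraction of NO in the effusate = (n_NO/√M_NO) / (n_NO/√M_NO + n_NH₃/√M_NH₃)
= (0.969/√30.01) / (0.969/√30.01 + 4.85/√17.03) = 0.1769/(0.1769 + 1.175) = 0.131.

0.131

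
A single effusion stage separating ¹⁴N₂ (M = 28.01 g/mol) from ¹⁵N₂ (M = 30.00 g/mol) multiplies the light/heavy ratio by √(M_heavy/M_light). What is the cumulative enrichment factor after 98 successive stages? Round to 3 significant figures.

Overall factor = α^98 with α = √(30.00/28.01), i.e. (30.00/28.01)^(98/2).
= 1.07105^49 = 28.9.

28.9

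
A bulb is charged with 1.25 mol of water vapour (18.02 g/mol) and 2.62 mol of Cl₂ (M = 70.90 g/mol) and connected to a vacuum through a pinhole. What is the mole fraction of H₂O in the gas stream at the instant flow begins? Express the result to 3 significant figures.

Effusion rate of each component ∝ n_i/√M_i (partial pressure × 1/√M).
x_H₂O(eff) = (n_H₂O/√M_H₂O) / (n_H₂O/√M_H₂O + n_Cl₂/√M_Cl₂)
= (1.25/√18.02) / (1.25/√18.02 + 2.62/√70.90) = 0.2945/(0.2945 + 0.3112) = 0.486.

0.486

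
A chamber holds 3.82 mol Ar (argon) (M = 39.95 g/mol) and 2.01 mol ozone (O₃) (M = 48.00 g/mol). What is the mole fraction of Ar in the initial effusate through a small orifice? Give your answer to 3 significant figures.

Rate_i ∝ x_i/√M_i (Graham's law weighted by mole fraction), so the effusate composition follows n_i/√M_i.
So x_Ar in the escaping gas = (n_Ar/√M_Ar) / Σ(n_i/√M_i)
= (3.82/√39.95) / (3.82/√39.95 + 2.01/√48.00) = 0.6044/(0.6044 + 0.2901) = 0.676.

0.676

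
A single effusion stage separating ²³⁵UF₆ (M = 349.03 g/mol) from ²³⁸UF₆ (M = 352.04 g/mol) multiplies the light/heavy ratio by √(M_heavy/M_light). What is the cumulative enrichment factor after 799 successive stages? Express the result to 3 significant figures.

30.9

After 799 stages the ratio has grown by (√(352.04/349.03))^799 = (352.04/349.03)^(799/2).
= 1.00862^(799/2) = 30.9.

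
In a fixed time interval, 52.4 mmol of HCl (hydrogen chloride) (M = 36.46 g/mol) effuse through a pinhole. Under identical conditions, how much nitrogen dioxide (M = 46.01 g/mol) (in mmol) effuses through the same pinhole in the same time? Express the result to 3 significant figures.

46.6 mmol

By Graham's law, rate_NO₂/rate_HCl = √(M_HCl/M_NO₂) = √(36.46/46.01) = √0.7924 = 0.8902.
So the amount for NO₂ is 52.4 × 0.8902 = 46.6 mmol.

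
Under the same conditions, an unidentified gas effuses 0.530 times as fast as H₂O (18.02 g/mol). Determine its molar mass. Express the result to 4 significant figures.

Graham's law gives rate_X/rate_H₂O = √(M_H₂O/M_X).
0.530 = √(18.02/M_X)
M_X = 18.02 / 0.530² = 18.02 / 0.2809 = 64.15 g/mol

64.15 g/mol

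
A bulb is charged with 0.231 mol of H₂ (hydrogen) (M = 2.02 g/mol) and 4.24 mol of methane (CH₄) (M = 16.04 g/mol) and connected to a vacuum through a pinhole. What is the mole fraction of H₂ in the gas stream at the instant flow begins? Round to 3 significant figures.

Rate_i ∝ x_i/√M_i (Graham's law weighted by mole fraction), so the effusate composition follows n_i/√M_i.
x_H₂(eff) = (n_H₂/√M_H₂) / (n_H₂/√M_H₂ + n_CH₄/√M_CH₄)
= (0.231/√2.02) / (0.231/√2.02 + 4.24/√16.04) = 0.1625/(0.1625 + 1.059) = 0.133.

0.133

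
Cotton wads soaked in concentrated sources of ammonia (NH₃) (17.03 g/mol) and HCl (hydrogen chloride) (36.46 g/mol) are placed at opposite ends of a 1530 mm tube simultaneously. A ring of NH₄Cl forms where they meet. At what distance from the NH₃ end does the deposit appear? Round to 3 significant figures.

Graham's law gives d_NH₃/d_HCl = rate_NH₃/rate_HCl = √(M_HCl/M_NH₃) = √(36.46/17.03) = 1.463.
With d_NH₃ + d_HCl = 1530 mm, d_HCl = 1530/(1 + 1.463) = 621.1 mm.
d_NH₃ = 1530 − 621.1 = 909 mm.

909 mm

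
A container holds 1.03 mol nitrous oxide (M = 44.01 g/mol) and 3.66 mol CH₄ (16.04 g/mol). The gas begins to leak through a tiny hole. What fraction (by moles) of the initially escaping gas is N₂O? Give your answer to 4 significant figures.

0.1452

Rate_i ∝ x_i/√M_i (Graham's law weighted by mole fraction), so the effusate composition follows n_i/√M_i.
x_N₂O(eff) = (n_N₂O/√M_N₂O) / (n_N₂O/√M_N₂O + n_CH₄/√M_CH₄)
= (1.03/√44.01) / (1.03/√44.01 + 3.66/√16.04) = 0.1553/(0.1553 + 0.9139) = 0.1452.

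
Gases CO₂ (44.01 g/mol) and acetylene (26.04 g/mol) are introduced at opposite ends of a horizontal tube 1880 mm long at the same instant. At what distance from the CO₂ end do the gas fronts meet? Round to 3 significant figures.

Graham's law gives d_CO₂/d_C₂H₂ = rate_CO₂/rate_C₂H₂ = √(M_C₂H₂/M_CO₂) = √(26.04/44.01) = 0.7692.
With d_CO₂ + d_C₂H₂ = 1880 mm, d_C₂H₂ = 1880/(1 + 0.7692) = 1063 mm.
d_CO₂ = 1880 − 1063 = 817 mm.

817 mm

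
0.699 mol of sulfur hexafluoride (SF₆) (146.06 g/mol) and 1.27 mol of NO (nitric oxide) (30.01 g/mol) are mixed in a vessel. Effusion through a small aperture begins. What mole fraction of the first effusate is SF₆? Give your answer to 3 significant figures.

The effusion rate of species i is ∝ p_i/√M_i ∝ n_i/√M_i.
x_SF₆(eff) = (n_SF₆/√M_SF₆) / (n_SF₆/√M_SF₆ + n_NO/√M_NO)
= (0.699/√146.06) / (0.699/√146.06 + 1.27/√30.01) = 0.05784/(0.05784 + 0.2318) = 0.200.

0.200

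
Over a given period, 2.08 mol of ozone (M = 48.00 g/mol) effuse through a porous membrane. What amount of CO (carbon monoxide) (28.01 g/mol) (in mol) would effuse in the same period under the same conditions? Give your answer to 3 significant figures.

2.72 mol

From Graham's law, rate_CO/rate_O₃ = √(M_O₃/M_CO) = √(48.00/28.01) = √1.714 = 1.309.
So the amount for CO is 2.08 × 1.309 = 2.72 mol.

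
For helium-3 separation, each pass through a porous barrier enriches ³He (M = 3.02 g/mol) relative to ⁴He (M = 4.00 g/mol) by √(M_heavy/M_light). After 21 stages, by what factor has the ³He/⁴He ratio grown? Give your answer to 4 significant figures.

After 21 stages the ratio has grown by (√(4.00/3.02))^21 = (4.00/3.02)^(21/2).
= 1.32450^(21/2) = 19.12.

19.12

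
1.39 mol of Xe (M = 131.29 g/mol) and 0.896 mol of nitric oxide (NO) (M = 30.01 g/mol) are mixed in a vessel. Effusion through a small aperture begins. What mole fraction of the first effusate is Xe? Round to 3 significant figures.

Each component's effusion rate ∝ (its partial pressure)·(1/√M) ∝ n_i/√M_i.
x_Xe(eff) = (n_Xe/√M_Xe) / (n_Xe/√M_Xe + n_NO/√M_NO)
= (1.39/√131.29) / (1.39/√131.29 + 0.896/√30.01) = 0.1213/(0.1213 + 0.1636) = 0.426.

0.426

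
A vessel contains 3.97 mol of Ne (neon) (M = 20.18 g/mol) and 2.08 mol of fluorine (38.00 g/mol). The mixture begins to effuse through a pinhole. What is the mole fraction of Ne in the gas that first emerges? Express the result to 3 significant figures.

0.724

Each component's effusion rate ∝ (its partial pressure)·(1/√M) ∝ n_i/√M_i.
Mole fraction of Ne in the effusate = (n_Ne/√M_Ne) / (n_Ne/√M_Ne + n_F₂/√M_F₂)
= (3.97/√20.18) / (3.97/√20.18 + 2.08/√38.00) = 0.8838/(0.8838 + 0.3374) = 0.724.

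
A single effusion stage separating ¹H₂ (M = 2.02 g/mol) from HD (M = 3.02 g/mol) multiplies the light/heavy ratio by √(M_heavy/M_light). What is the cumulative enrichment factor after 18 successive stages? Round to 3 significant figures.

The single-stage factor is √(M_heavy/M_light), so 18 stages give [√(3.02/2.02)]^18 = (3.02/2.02)^(18/2).
= 1.49505^9 = 37.3.

37.3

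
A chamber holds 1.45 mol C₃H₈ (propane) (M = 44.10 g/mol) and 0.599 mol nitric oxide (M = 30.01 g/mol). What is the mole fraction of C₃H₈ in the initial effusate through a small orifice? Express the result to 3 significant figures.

0.666

The effusion rate of species i is ∝ p_i/√M_i ∝ n_i/√M_i.
x_C₃H₈(eff) = (n_C₃H₈/√M_C₃H₈) / (n_C₃H₈/√M_C₃H₈ + n_NO/√M_NO)
= (1.45/√44.10) / (1.45/√44.10 + 0.599/√30.01) = 0.2183/(0.2183 + 0.1093) = 0.666.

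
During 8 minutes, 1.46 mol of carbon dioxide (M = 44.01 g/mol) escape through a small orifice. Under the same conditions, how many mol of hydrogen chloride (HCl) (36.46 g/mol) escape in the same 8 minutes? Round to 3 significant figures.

Using Graham's law: rate_HCl/rate_CO₂ = √(M_CO₂/M_HCl) = √(44.01/36.46) = √1.207 = 1.099.
So the amount for HCl is 1.46 × 1.099 = 1.60 mol.

1.60 mol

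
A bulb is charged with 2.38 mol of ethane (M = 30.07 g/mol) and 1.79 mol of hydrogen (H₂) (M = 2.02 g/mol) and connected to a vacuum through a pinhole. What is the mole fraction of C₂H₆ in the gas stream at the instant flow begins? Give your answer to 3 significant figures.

Each component's effusion rate ∝ (its partial pressure)·(1/√M) ∝ n_i/√M_i.
x_C₂H₆(eff) = (n_C₂H₆/√M_C₂H₆) / (n_C₂H₆/√M_C₂H₆ + n_H₂/√M_H₂)
= (2.38/√30.07) / (2.38/√30.07 + 1.79/√2.02) = 0.4340/(0.4340 + 1.259) = 0.256.

0.256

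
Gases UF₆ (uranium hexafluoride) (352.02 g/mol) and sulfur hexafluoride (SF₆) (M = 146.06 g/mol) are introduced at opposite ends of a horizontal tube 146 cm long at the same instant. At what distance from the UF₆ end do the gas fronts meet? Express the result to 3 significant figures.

Distances travelled in equal time are proportional to diffusion rates, so d_UF₆/d_SF₆ = √(M_SF₆/M_UF₆) = √(146.06/352.02) = 0.6441.
With d_UF₆ + d_SF₆ = 146 cm, d_SF₆ = 146/(1 + 0.6441) = 88.80 cm.
d_UF₆ = 146 − 88.80 = 57.2 cm.

57.2 cm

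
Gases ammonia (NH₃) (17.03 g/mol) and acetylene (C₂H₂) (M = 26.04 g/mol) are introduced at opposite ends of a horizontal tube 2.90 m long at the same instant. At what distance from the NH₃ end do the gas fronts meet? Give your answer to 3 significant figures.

The fronts meet when d_NH₃ + d_C₂H₂ = L with d_NH₃/d_C₂H₂ = √(M_C₂H₂/M_NH₃) (Graham's law). Here √(M_C₂H₂/M_NH₃) = √(26.04/17.03) = 1.237.
With d_NH₃ + d_C₂H₂ = 2.90 m, d_C₂H₂ = 2.90/(1 + 1.237) = 1.297 m.
d_NH₃ = 2.90 − 1.297 = 1.60 m.

1.60 m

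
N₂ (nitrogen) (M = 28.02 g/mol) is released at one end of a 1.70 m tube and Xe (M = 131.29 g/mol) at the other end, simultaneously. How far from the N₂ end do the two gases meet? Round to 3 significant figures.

Graham's law gives d_N₂/d_Xe = rate_N₂/rate_Xe = √(M_Xe/M_N₂) = √(131.29/28.02) = 2.165.
With d_N₂ + d_Xe = 1.70 m, d_Xe = 1.70/(1 + 2.165) = 0.5372 m.
d_N₂ = 1.70 − 0.5372 = 1.16 m.

1.16 m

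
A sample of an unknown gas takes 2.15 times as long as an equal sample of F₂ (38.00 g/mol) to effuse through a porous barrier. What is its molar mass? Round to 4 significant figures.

From Graham's law, t_X/t_F₂ = √(M_X/M_F₂).
2.15 = √(M_X/38.00)
M_X = 38.00 × 2.15² = 38.00 × 4.622 = 175.7 g/mol

175.7 g/mol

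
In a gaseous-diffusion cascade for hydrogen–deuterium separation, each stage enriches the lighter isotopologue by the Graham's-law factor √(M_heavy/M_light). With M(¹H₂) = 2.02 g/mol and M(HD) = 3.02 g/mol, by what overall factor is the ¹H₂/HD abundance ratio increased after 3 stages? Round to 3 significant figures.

Overall factor = α^3 with α = √(3.02/2.02), i.e. (3.02/2.02)^(3/2).
= 1.49505^(3/2) = 1.83.

1.83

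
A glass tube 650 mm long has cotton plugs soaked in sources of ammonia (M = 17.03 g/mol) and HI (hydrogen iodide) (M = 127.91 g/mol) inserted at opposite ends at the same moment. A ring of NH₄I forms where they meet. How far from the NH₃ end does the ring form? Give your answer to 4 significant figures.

476.2 mm

Graham's law gives d_NH₃/d_HI = rate_NH₃/rate_HI = √(M_HI/M_NH₃) = √(127.91/17.03) = 2.741.
With d_NH₃ + d_HI = 650 mm, d_HI = 650/(1 + 2.741) = 173.8 mm.
d_NH₃ = 650 − 173.8 = 476.2 mm.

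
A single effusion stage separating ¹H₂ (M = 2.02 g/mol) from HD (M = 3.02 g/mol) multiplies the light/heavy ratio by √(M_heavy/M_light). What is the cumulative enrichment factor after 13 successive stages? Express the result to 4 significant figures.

13.65

The single-stage factor is √(M_heavy/M_light), so 13 stages give [√(3.02/2.02)]^13 = (3.02/2.02)^(13/2).
= 1.49505^(13/2) = 13.65.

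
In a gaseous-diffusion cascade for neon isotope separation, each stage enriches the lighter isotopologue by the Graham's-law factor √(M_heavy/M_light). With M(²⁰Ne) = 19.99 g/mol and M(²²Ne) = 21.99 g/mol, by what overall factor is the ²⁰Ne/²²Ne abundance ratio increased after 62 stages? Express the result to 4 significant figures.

19.22

After 62 stages the ratio has grown by (√(21.99/19.99))^62 = (21.99/19.99)^(62/2).
= 1.10005^31 = 19.22.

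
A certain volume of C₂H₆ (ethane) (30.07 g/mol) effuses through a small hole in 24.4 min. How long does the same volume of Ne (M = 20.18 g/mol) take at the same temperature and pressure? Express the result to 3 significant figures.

Using Graham's law: t_Ne/t_C₂H₆ = √(M_Ne/M_C₂H₆) = √(20.18/30.07) = √0.6711 = 0.8192.
So the time for Ne is 24.4 × 0.8192 = 20.0 min.

20.0 min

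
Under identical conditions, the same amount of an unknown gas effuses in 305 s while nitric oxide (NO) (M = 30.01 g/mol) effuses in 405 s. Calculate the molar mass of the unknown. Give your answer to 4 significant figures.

17.02 g/mol

Graham's law gives t_X/t_NO = √(M_X/M_NO).
305/405 = 0.7531 = √(M_X/30.01)
M_X = 30.01 × 0.7531² = 30.01 × 0.5671 = 17.02 g/mol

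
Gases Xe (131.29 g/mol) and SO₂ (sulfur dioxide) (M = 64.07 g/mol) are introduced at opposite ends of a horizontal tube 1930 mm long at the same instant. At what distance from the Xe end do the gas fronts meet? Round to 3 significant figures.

794 mm

Graham's law gives d_Xe/d_SO₂ = rate_Xe/rate_SO₂ = √(M_SO₂/M_Xe) = √(64.07/131.29) = 0.6986.
With d_Xe + d_SO₂ = 1930 mm, d_SO₂ = 1930/(1 + 0.6986) = 1136 mm.
d_Xe = 1930 − 1136 = 794 mm.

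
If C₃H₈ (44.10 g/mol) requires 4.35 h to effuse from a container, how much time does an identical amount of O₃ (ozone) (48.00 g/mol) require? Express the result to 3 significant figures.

4.54 h

From Graham's law, t_O₃/t_C₃H₈ = √(M_O₃/M_C₃H₈) = √(48.00/44.10) = √1.088 = 1.043.
So the time for O₃ is 4.35 × 1.043 = 4.54 h.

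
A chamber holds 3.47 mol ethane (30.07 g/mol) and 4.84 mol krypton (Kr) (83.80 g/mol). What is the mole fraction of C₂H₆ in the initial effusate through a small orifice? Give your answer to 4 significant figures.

0.5448

Each component's effusion rate ∝ (its partial pressure)·(1/√M) ∝ n_i/√M_i.
So x_C₂H₆ in the escaping gas = (n_C₂H₆/√M_C₂H₆) / Σ(n_i/√M_i)
= (3.47/√30.07) / (3.47/√30.07 + 4.84/√83.80) = 0.6328/(0.6328 + 0.5287) = 0.5448.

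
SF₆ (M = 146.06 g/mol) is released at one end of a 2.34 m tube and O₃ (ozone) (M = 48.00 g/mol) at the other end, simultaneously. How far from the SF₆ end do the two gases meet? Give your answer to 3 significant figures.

Distances travelled in equal time are proportional to diffusion rates, so d_SF₆/d_O₃ = √(M_O₃/M_SF₆) = √(48.00/146.06) = 0.5733.
With d_SF₆ + d_O₃ = 2.34 m, d_O₃ = 2.34/(1 + 0.5733) = 1.487 m.
d_SF₆ = 2.34 − 1.487 = 0.853 m.

0.853 m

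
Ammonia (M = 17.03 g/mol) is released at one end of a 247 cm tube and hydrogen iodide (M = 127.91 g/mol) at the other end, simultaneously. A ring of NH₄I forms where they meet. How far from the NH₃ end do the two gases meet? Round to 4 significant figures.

Distances travelled in equal time are proportional to diffusion rates, so d_NH₃/d_HI = √(M_HI/M_NH₃) = √(127.91/17.03) = 2.741.
With d_NH₃ + d_HI = 247 cm, d_HI = 247/(1 + 2.741) = 66.03 cm.
d_NH₃ = 247 − 66.03 = 181.0 cm.

181.0 cm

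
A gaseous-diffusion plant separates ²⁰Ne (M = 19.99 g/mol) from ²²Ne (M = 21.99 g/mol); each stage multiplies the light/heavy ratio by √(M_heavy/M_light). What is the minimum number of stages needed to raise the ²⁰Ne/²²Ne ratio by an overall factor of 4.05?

30

With α = √(21.99/19.99) per stage, ln α = ½ ln(1.10005) = 0.04768.
Need α^N ≥ 4.05 ⇒ N ≥ ln(4.05) / ln α = 1.399 / 0.04768 = 29.34.
Minimum whole number of stages: N = 30.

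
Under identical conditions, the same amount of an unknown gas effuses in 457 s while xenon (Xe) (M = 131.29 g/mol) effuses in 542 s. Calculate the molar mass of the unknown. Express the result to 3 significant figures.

Since effusion rate ∝ 1/√M, t_X/t_Xe = √(M_X/M_Xe).
457/542 = 0.8432 = √(M_X/131.29)
M_X = 131.29 × 0.8432² = 131.29 × 0.7109 = 93.3 g/mol

93.3 g/mol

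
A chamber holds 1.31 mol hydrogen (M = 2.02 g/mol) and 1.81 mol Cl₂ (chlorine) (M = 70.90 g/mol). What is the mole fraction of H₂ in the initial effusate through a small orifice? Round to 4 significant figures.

0.8109

Rate_i ∝ x_i/√M_i (Graham's law weighted by mole fraction), so the effusate composition follows n_i/√M_i.
Mole fraction of H₂ in the effusate = (n_H₂/√M_H₂) / (n_H₂/√M_H₂ + n_Cl₂/√M_Cl₂)
= (1.31/√2.02) / (1.31/√2.02 + 1.81/√70.90) = 0.9217/(0.9217 + 0.2150) = 0.8109.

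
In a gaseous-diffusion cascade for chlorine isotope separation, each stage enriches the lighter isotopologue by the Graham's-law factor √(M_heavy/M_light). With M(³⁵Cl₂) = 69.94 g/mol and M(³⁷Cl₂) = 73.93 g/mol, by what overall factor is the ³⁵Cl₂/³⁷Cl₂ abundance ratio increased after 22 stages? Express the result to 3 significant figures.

The single-stage factor is √(M_heavy/M_light), so 22 stages give [√(73.93/69.94)]^22 = (73.93/69.94)^(22/2).
= 1.05705^11 = 1.84.

1.84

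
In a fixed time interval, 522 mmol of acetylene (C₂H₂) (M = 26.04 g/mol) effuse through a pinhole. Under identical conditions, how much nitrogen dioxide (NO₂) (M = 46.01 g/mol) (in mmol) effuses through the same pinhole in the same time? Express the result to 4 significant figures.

From Graham's law, rate_NO₂/rate_C₂H₂ = √(M_C₂H₂/M_NO₂) = √(26.04/46.01) = √0.5660 = 0.7523.
So the amount for NO₂ is 522 × 0.7523 = 392.7 mmol.

392.7 mmol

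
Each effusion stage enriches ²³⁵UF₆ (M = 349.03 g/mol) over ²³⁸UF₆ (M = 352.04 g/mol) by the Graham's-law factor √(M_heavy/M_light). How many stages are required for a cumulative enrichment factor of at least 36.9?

841

Per stage α = (352.04/349.03)^(1/2) = 1.00862^0.5, giving ln α = 0.004293.
Need α^N ≥ 36.9 ⇒ N ≥ ln(36.9) / ln α = 3.608 / 0.004293 = 840.40.
So at least 841 stages are needed.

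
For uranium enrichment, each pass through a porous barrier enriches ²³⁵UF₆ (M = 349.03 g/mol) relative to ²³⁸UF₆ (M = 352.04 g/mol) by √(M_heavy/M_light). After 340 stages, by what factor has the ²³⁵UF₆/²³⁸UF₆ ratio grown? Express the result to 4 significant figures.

Each stage multiplies the ratio by α = √(352.04/349.03), so after 340 stages the overall factor is α^340 = (352.04/349.03)^(340/2).
= 1.00862^170 = 4.305.

4.305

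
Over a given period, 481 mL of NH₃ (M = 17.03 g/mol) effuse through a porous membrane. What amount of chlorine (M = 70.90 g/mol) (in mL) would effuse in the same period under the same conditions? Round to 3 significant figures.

236 mL

By Graham's law, rate_Cl₂/rate_NH₃ = √(M_NH₃/M_Cl₂) = √(17.03/70.90) = √0.2402 = 0.4901.
So the volume for Cl₂ is 481 × 0.4901 = 236 mL.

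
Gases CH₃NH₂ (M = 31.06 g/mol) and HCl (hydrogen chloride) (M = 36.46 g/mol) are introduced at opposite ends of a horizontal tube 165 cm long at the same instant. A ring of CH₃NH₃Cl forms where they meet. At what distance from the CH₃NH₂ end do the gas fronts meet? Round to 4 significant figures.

85.80 cm

In equal time, each gas travels a distance ∝ its rate ∝ 1/√M, so d_CH₃NH₂/d_HCl = √(M_HCl/M_CH₃NH₂) = √(36.46/31.06) = 1.083.
With d_CH₃NH₂ + d_HCl = 165 cm, d_HCl = 165/(1 + 1.083) = 79.20 cm.
d_CH₃NH₂ = 165 − 79.20 = 85.80 cm.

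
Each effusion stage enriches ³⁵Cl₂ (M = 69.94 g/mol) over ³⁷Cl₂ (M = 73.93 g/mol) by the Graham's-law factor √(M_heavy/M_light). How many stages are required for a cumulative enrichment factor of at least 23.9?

115

With α = √(73.93/69.94) per stage, ln α = ½ ln(1.05705) = 0.02774.
Need α^N ≥ 23.9 ⇒ N ≥ ln(23.9) / ln α = 3.174 / 0.02774 = 114.41.
Rounding up, N = 115 stages.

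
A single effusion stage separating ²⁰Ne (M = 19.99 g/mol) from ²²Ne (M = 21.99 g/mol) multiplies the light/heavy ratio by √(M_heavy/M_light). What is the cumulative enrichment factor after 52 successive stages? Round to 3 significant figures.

11.9

Overall factor = α^52 with α = √(21.99/19.99), i.e. (21.99/19.99)^(52/2).
= 1.10005^26 = 11.9.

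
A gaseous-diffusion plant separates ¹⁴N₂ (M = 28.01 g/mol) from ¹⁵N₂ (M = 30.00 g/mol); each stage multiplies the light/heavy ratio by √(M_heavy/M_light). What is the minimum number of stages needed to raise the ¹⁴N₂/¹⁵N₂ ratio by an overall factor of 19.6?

Per stage α = (30.00/28.01)^(1/2) = 1.07105^0.5, giving ln α = 0.03432.
Need α^N ≥ 19.6 ⇒ N ≥ ln(19.6) / ln α = 2.976 / 0.03432 = 86.70.
Minimum whole number of stages: N = 87.

87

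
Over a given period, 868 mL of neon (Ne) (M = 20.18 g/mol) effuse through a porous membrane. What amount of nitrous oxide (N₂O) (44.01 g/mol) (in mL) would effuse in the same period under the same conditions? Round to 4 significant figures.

From Graham's law, rate_N₂O/rate_Ne = √(M_Ne/M_N₂O) = √(20.18/44.01) = √0.4585 = 0.6772.
So the volume for N₂O is 868 × 0.6772 = 587.8 mL.

587.8 mL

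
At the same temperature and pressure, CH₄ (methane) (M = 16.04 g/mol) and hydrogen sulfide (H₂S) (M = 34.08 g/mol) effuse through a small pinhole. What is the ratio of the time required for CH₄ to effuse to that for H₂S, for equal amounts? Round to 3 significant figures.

0.686

By Graham's law, t_CH₄/t_H₂S = √(M_CH₄/M_H₂S) = √(16.04/34.08) = √0.4707 = 0.686.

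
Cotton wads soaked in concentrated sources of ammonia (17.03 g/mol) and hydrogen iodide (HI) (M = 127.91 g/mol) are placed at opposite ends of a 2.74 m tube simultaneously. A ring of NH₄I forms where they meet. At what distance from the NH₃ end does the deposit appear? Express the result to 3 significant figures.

2.01 m

In equal time, each gas travels a distance ∝ its rate ∝ 1/√M, so d_NH₃/d_HI = √(M_HI/M_NH₃) = √(127.91/17.03) = 2.741.
With d_NH₃ + d_HI = 2.74 m, d_HI = 2.74/(1 + 2.741) = 0.7325 m.
d_NH₃ = 2.74 − 0.7325 = 2.01 m.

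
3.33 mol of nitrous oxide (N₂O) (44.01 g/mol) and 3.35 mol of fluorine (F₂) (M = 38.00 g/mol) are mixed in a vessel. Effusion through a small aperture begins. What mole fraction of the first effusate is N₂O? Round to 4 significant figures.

0.4802

Each component's effusion rate ∝ (its partial pressure)·(1/√M) ∝ n_i/√M_i.
So x_N₂O in the escaping gas = (n_N₂O/√M_N₂O) / Σ(n_i/√M_i)
= (3.33/√44.01) / (3.33/√44.01 + 3.35/√38.00) = 0.5020/(0.5020 + 0.5434) = 0.4802.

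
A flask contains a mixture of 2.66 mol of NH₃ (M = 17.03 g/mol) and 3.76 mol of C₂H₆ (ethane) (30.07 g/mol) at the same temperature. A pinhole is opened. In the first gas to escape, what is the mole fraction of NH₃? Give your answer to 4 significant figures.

0.4846

Each component's effusion rate ∝ (its partial pressure)·(1/√M) ∝ n_i/√M_i.
So x_NH₃ in the escaping gas = (n_NH₃/√M_NH₃) / Σ(n_i/√M_i)
= (2.66/√17.03) / (2.66/√17.03 + 3.76/√30.07) = 0.6446/(0.6446 + 0.6857) = 0.4846.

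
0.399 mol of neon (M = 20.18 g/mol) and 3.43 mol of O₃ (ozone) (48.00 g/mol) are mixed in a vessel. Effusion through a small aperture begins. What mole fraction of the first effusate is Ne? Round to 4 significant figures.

0.1521

Each component's effusion rate ∝ (its partial pressure)·(1/√M) ∝ n_i/√M_i.
So x_Ne in the escaping gas = (n_Ne/√M_Ne) / Σ(n_i/√M_i)
= (0.399/√20.18) / (0.399/√20.18 + 3.43/√48.00) = 0.08882/(0.08882 + 0.4951) = 0.1521.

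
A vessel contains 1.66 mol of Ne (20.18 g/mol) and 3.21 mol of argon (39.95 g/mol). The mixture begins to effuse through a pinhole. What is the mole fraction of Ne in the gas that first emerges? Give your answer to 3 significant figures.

Effusion rate of each component ∝ n_i/√M_i (partial pressure × 1/√M).
So x_Ne in the escaping gas = (n_Ne/√M_Ne) / Σ(n_i/√M_i)
= (1.66/√20.18) / (1.66/√20.18 + 3.21/√39.95) = 0.3695/(0.3695 + 0.5079) = 0.421.

0.421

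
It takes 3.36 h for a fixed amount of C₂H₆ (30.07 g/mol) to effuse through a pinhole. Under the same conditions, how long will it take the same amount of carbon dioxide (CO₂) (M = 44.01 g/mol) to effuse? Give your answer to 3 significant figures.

4.06 h

Since effusion rate ∝ 1/√M, t_CO₂/t_C₂H₆ = √(M_CO₂/M_C₂H₆) = √(44.01/30.07) = √1.464 = 1.210.
So the time for CO₂ is 3.36 × 1.210 = 4.06 h.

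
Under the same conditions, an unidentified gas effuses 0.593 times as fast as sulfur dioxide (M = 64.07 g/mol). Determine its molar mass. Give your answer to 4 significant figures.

From Graham's law, rate_X/rate_SO₂ = √(M_SO₂/M_X).
0.593 = √(64.07/M_X)
M_X = 64.07 / 0.593² = 64.07 / 0.3516 = 182.2 g/mol

182.2 g/mol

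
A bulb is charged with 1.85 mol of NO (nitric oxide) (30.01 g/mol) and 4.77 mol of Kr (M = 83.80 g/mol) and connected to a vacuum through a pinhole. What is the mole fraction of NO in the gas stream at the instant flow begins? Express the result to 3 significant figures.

The effusion rate of species i is ∝ p_i/√M_i ∝ n_i/√M_i.
So x_NO in the escaping gas = (n_NO/√M_NO) / Σ(n_i/√M_i)
= (1.85/√30.01) / (1.85/√30.01 + 4.77/√83.80) = 0.3377/(0.3377 + 0.5211) = 0.393.

0.393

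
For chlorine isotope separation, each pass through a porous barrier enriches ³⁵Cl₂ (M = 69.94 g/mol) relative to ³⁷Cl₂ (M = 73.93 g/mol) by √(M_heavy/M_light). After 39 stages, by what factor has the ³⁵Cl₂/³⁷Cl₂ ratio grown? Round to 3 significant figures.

Each stage multiplies the ratio by α = √(73.93/69.94), so after 39 stages the overall factor is α^39 = (73.93/69.94)^(39/2).
= 1.05705^(39/2) = 2.95.

2.95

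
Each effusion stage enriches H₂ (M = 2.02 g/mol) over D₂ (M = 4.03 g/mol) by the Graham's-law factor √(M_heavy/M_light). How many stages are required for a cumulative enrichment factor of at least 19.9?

With α = √(4.03/2.02) per stage, ln α = ½ ln(1.99505) = 0.3453.
Need α^N ≥ 19.9 ⇒ N ≥ ln(19.9) / ln α = 2.991 / 0.3453 = 8.66.
Minimum whole number of stages: N = 9.

9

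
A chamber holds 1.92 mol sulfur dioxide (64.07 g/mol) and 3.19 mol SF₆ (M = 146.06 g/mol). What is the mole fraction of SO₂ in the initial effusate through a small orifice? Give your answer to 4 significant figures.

Effusion rate of each component ∝ n_i/√M_i (partial pressure × 1/√M).
Mole fraction of SO₂ in the effusate = (n_SO₂/√M_SO₂) / (n_SO₂/√M_SO₂ + n_SF₆/√M_SF₆)
= (1.92/√64.07) / (1.92/√64.07 + 3.19/√146.06) = 0.2399/(0.2399 + 0.2640) = 0.4761.

0.4761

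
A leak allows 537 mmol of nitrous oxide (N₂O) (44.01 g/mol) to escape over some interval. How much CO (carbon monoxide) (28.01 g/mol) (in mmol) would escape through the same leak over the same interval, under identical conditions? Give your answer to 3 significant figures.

Graham's law gives rate_CO/rate_N₂O = √(M_N₂O/M_CO) = √(44.01/28.01) = √1.571 = 1.253.
So the amount for CO is 537 × 1.253 = 673 mmol.

673 mmol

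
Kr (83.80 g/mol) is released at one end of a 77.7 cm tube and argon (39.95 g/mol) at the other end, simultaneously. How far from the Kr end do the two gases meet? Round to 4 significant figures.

Graham's law gives d_Kr/d_Ar = rate_Kr/rate_Ar = √(M_Ar/M_Kr) = √(39.95/83.80) = 0.6905.
With d_Kr + d_Ar = 77.7 cm, d_Ar = 77.7/(1 + 0.6905) = 45.96 cm.
d_Kr = 77.7 − 45.96 = 31.74 cm.

31.74 cm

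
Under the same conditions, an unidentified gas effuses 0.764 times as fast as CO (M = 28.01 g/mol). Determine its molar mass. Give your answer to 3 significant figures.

Since effusion rate ∝ 1/√M, rate_X/rate_CO = √(M_CO/M_X).
0.764 = √(28.01/M_X)
M_X = 28.01 / 0.764² = 28.01 / 0.5837 = 48.0 g/mol

48.0 g/mol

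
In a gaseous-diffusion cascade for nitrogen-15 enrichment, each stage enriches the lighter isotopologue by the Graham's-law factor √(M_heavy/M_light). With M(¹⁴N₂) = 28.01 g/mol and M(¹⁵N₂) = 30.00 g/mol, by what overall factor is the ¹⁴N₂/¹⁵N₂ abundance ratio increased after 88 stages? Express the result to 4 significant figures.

20.49

The single-stage factor is √(M_heavy/M_light), so 88 stages give [√(30.00/28.01)]^88 = (30.00/28.01)^(88/2).
= 1.07105^44 = 20.49.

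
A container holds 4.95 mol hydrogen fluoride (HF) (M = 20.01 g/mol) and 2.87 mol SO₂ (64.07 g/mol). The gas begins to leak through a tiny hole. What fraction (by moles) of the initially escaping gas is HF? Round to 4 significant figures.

0.7553

Each component's effusion rate ∝ (its partial pressure)·(1/√M) ∝ n_i/√M_i.
x_HF(eff) = (n_HF/√M_HF) / (n_HF/√M_HF + n_SO₂/√M_SO₂)
= (4.95/√20.01) / (4.95/√20.01 + 2.87/√64.07) = 1.107/(1.107 + 0.3586) = 0.7553.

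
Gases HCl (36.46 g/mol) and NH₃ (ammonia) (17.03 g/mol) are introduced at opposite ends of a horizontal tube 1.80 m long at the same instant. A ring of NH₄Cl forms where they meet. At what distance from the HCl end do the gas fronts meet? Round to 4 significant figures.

Graham's law gives d_HCl/d_NH₃ = rate_HCl/rate_NH₃ = √(M_NH₃/M_HCl) = √(17.03/36.46) = 0.6834.
With d_HCl + d_NH₃ = 1.80 m, d_NH₃ = 1.80/(1 + 0.6834) = 1.069 m.
d_HCl = 1.80 − 1.069 = 0.7308 m.

0.7308 m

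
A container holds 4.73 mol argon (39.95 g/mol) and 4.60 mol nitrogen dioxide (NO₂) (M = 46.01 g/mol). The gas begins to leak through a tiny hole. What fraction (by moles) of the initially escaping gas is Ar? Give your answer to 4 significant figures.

Each component's effusion rate ∝ (its partial pressure)·(1/√M) ∝ n_i/√M_i.
Mole fraction of Ar in the effusate = (n_Ar/√M_Ar) / (n_Ar/√M_Ar + n_NO₂/√M_NO₂)
= (4.73/√39.95) / (4.73/√39.95 + 4.60/√46.01) = 0.7483/(0.7483 + 0.6782) = 0.5246.

0.5246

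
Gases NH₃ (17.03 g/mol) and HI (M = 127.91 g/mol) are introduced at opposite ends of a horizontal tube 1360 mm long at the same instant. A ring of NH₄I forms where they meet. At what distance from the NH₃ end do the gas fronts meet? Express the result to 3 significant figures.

996 mm

The fronts meet when d_NH₃ + d_HI = L with d_NH₃/d_HI = √(M_HI/M_NH₃) (Graham's law). Here √(M_HI/M_NH₃) = √(127.91/17.03) = 2.741.
With d_NH₃ + d_HI = 1360 mm, d_HI = 1360/(1 + 2.741) = 363.6 mm.
d_NH₃ = 1360 − 363.6 = 996 mm.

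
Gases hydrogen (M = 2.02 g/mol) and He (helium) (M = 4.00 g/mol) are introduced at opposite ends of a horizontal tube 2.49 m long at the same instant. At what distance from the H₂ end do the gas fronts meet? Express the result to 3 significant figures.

Graham's law gives d_H₂/d_He = rate_H₂/rate_He = √(M_He/M_H₂) = √(4.00/2.02) = 1.407.
With d_H₂ + d_He = 2.49 m, d_He = 2.49/(1 + 1.407) = 1.034 m.
d_H₂ = 2.49 − 1.034 = 1.46 m.

1.46 m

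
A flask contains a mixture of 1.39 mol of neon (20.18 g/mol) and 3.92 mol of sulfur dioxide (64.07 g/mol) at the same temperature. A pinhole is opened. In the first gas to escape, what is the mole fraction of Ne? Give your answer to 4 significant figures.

0.3872

Effusion rate of each component ∝ n_i/√M_i (partial pressure × 1/√M).
x_Ne(eff) = (n_Ne/√M_Ne) / (n_Ne/√M_Ne + n_SO₂/√M_SO₂)
= (1.39/√20.18) / (1.39/√20.18 + 3.92/√64.07) = 0.3094/(0.3094 + 0.4897) = 0.3872.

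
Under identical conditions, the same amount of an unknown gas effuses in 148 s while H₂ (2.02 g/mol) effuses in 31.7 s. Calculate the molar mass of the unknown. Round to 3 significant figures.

From Graham's law, t_X/t_H₂ = √(M_X/M_H₂).
148/31.7 = 4.669 = √(M_X/2.02)
M_X = 2.02 × 4.669² = 2.02 × 21.80 = 44.0 g/mol

44.0 g/mol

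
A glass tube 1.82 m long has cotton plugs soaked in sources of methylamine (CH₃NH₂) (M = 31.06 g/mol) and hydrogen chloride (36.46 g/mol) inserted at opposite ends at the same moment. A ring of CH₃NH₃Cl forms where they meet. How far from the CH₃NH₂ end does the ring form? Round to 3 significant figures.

0.946 m

The fronts meet when d_CH₃NH₂ + d_HCl = L with d_CH₃NH₂/d_HCl = √(M_HCl/M_CH₃NH₂) (Graham's law). Here √(M_HCl/M_CH₃NH₂) = √(36.46/31.06) = 1.083.
With d_CH₃NH₂ + d_HCl = 1.82 m, d_HCl = 1.82/(1 + 1.083) = 0.8736 m.
d_CH₃NH₂ = 1.82 − 0.8736 = 0.946 m.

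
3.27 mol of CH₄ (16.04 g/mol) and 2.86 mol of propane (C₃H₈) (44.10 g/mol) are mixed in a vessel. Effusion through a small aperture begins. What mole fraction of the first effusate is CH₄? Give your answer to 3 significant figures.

Rate_i ∝ x_i/√M_i (Graham's law weighted by mole fraction), so the effusate composition follows n_i/√M_i.
Mole fraction of CH₄ in the effusate = (n_CH₄/√M_CH₄) / (n_CH₄/√M_CH₄ + n_C₃H₈/√M_C₃H₈)
= (3.27/√16.04) / (3.27/√16.04 + 2.86/√44.10) = 0.8165/(0.8165 + 0.4307) = 0.655.

0.655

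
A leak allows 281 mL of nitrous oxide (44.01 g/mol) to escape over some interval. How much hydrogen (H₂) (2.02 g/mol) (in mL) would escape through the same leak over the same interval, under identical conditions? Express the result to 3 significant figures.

1310 mL

Using Graham's law: rate_H₂/rate_N₂O = √(M_N₂O/M_H₂) = √(44.01/2.02) = √21.79 = 4.668.
So the volume for H₂ is 281 × 4.668 = 1310 mL.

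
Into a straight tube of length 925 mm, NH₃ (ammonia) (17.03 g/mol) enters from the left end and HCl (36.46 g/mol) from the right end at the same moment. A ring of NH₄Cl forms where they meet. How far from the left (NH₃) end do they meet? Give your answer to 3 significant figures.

Graham's law gives d_NH₃/d_HCl = rate_NH₃/rate_HCl = √(M_HCl/M_NH₃) = √(36.46/17.03) = 1.463.
With d_NH₃ + d_HCl = 925 mm, d_HCl = 925/(1 + 1.463) = 375.5 mm.
d_NH₃ = 925 − 375.5 = 549 mm.

549 mm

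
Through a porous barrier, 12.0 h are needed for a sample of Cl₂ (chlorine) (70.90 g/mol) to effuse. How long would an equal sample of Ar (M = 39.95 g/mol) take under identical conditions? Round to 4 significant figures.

9.008 h

Since effusion rate ∝ 1/√M, t_Ar/t_Cl₂ = √(M_Ar/M_Cl₂) = √(39.95/70.90) = √0.5635 = 0.7506.
So the time for Ar is 12.0 × 0.7506 = 9.008 h.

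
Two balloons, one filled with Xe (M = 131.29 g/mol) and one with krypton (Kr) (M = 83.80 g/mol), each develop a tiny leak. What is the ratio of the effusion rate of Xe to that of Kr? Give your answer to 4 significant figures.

0.7989

Since effusion rate ∝ 1/√M, rate_Xe/rate_Kr = √(M_Kr/M_Xe) = √(83.80/131.29) = √0.6383 = 0.7989.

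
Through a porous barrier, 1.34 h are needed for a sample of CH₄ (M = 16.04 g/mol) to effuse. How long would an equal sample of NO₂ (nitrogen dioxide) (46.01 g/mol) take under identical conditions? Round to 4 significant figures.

Graham's law gives t_NO₂/t_CH₄ = √(M_NO₂/M_CH₄) = √(46.01/16.04) = √2.868 = 1.694.
So the time for NO₂ is 1.34 × 1.694 = 2.269 h.

2.269 h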